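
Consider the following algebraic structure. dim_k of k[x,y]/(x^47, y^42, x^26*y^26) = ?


k[x,y]/I, I = (x^47, y^42, x^26*y^26)
Rect: 47x42=1974. Corner: (47-26)x(42-26)=336.
dim = 1974-336 = 1638


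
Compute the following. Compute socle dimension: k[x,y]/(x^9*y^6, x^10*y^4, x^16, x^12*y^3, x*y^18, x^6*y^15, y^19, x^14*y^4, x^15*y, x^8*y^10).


Socle = ann(m) = span of standard monomials u with x*u, y*u in I (staircase corners).
Redundant generators: x^14*y^4
Minimal generators: x^16, x^15*y, x^12*y^3, x^10*y^4, x^9*y^6, x^8*y^10, x^6*y^15, x*y^18, y^19
Corners: y^18, x^5y^17, x^7y^14, x^8y^9, x^9y^5, x^11y^3, x^14y^2, x^15
Socle dim=8


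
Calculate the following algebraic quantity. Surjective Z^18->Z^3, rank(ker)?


rank(ker) = 18-3 = 15


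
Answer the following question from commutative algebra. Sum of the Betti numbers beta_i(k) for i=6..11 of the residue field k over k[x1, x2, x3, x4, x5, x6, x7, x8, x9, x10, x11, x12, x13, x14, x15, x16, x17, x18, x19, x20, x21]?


Koszul resolution: beta_i(k)=C(n,i), n=21
C(21,6)=54264, C(21,7)=116280, C(21,8)=203490, C(21,9)=293930, C(21,10)=352716, C(21,11)=352716
Sum=1373396


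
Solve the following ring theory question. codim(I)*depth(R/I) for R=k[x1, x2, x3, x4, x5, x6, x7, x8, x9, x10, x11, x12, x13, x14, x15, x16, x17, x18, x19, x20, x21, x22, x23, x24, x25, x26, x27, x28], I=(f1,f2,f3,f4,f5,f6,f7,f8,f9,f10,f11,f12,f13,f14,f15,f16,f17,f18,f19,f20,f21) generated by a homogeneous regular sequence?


codim=21, depth=dim(R/I)=28-21=7
Product=21*7=147


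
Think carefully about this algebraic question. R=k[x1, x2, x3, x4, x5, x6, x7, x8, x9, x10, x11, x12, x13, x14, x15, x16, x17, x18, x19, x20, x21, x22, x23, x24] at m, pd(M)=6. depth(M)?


pd+depth=depth(R)=24
depth=24-6=18


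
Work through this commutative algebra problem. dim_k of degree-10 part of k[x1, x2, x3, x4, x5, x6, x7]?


C(d+n-1,n-1)=C(16,6)=8008


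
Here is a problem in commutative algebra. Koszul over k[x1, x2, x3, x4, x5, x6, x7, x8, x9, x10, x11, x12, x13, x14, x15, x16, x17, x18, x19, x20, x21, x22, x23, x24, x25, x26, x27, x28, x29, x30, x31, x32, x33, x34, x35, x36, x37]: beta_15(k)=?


C(n,i)=C(37,15)=9364199760


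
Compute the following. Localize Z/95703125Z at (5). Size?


5-primary part: 95703125=5^9*49
Size=5^9=1953125


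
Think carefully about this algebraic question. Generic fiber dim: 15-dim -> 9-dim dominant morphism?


dim(fiber)=dim(X)-dim(Y)=15-9=6


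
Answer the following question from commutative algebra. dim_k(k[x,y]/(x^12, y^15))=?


Basis: x^i*y^j, i<12, j<15
12*15=180


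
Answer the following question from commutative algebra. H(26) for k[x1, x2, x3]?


C(d+n-1,n-1)=C(28,2)=378


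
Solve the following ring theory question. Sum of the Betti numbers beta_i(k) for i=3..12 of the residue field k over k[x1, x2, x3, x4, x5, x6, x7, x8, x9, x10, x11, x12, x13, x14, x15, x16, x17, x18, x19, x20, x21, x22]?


Koszul resolution: beta_i(k)=C(n,i), n=22
C(22,3)=1540, C(22,4)=7315, C(22,5)=26334, C(22,6)=74613, C(22,7)=170544, C(22,8)=319770, C(22,9)=497420, C(22,10)=646646, C(22,11)=705432, C(22,12)=646646
Sum=3096260


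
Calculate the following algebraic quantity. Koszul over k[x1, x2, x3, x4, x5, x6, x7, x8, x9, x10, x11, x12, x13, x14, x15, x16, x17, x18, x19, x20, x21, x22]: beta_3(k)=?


C(n,i)=C(22,3)=1540


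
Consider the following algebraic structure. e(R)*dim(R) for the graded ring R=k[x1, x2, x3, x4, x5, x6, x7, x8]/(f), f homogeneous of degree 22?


e(R)=deg(f)=22, dim(R)=8-1=7
e*dim=22*7=154


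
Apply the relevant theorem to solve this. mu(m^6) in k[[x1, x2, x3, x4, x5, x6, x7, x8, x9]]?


C(n+d-1,d)=C(14,6)=3003


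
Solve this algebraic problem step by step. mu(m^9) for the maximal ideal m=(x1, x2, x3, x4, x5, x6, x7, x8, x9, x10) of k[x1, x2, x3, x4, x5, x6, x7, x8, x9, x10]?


Graded Nakayama: mu(m^d) = dim_k (m^d/m^(d+1)) = #degree-9 monomials in 10 vars
C(n+d-1,d)=C(18,9)=48620


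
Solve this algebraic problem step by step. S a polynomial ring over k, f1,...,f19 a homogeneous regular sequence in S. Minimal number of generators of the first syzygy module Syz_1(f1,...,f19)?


Regular sequence => Koszul complex is the minimal free resolution.
Syz_1 minimally generated by Koszul relations f_i*e_j - f_j*e_i (i<j): mu(Syz_1) = beta_2 = C(m,2) = m(m-1)/2
m=19
19*18/2 = 171


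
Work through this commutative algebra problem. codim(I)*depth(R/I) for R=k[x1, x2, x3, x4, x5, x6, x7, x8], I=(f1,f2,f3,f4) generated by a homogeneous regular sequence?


codim=4, depth=dim(R/I)=8-4=4
Product=4*4=16


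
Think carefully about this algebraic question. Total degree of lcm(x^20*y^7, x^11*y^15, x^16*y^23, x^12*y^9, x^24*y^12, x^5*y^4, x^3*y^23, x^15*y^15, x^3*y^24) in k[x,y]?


lcm = componentwise max:
x: max(20,11,16,12,24,5,3,15,3)=24
y: max(7,15,23,9,12,4,23,15,24)=24
Total=24+24=48


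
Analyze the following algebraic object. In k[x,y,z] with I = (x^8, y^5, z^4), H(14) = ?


Need i<8, j<5, k<4 with i+j+k=14.
For each i, j ranges over max(0,14-i-3)..min(4,14-i):
  i=0: j in [11,4] -> 0
  i=1: j in [10,4] -> 0
  i=2: j in [9,4] -> 0
  i=3: j in [8,4] -> 0
  i=4: j in [7,4] -> 0
  i=5: j in [6,4] -> 0
  i=6: j in [5,4] -> 0
  i=7: j in [4,4] -> 1
H(14) = 0+0+0+0+0+0+0+1 = 1


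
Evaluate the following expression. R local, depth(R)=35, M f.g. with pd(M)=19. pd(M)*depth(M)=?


pd+depth=35
depth=35-19=16
pd*depth=19*16=304


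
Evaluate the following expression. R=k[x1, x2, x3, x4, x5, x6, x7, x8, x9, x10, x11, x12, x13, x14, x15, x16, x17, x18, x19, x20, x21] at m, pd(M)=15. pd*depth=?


pd+depth=21
depth=21-15=6
pd*depth=15*6=90


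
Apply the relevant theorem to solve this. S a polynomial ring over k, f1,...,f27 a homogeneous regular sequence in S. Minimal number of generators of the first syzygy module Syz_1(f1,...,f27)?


Regular sequence => Koszul complex is the minimal free resolution.
Syz_1 minimally generated by Koszul relations f_i*e_j - f_j*e_i (i<j): mu(Syz_1) = beta_2 = C(m,2) = m(m-1)/2
m=27
27*26/2 = 351


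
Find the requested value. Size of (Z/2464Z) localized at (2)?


2-primary part: 2464=2^5*77
Size=2^5=32


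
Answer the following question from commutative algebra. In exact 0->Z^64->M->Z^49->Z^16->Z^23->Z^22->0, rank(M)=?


Alt sum=0:
(-1)^0*64 + (-1)^1*? + (-1)^2*49 + (-1)^3*16 + (-1)^4*23 + (-1)^5*22=0
rank(M)=98


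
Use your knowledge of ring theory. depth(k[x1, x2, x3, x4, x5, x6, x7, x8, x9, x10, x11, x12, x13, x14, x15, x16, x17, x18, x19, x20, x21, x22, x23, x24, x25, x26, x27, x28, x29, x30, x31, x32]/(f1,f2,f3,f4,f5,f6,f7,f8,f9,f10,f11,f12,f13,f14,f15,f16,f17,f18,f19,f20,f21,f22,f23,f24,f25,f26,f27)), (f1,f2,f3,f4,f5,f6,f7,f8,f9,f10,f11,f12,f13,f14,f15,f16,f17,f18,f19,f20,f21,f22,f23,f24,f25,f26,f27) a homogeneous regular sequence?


depth(R)=32
depth(R/I)=32-27=5


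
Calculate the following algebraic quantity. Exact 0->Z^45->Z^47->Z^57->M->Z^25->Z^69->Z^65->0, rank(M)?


Alt sum=0:
(-1)^0*45 + (-1)^1*47 + (-1)^2*57 + (-1)^3*? + (-1)^4*25 + (-1)^5*69 + (-1)^6*65=0
rank(M)=76


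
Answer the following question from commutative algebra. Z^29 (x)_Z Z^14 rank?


rank(M(x)N) = rank(M)*rank(N)
29*14 = 406


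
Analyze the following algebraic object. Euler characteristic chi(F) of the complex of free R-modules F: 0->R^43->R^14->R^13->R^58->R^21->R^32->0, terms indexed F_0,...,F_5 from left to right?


chi = sum (-1)^i * rank:
(-1)^0*43=43
(-1)^1*14=-14
(-1)^2*13=13
(-1)^3*58=-58
(-1)^4*21=21
(-1)^5*32=-32
chi=-27


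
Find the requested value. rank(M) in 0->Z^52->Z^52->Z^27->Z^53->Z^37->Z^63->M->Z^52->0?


Alt sum=0:
(-1)^0*52 + (-1)^1*52 + (-1)^2*27 + (-1)^3*53 + (-1)^4*37 + (-1)^5*63 + (-1)^6*? + (-1)^7*52=0
rank(M)=104


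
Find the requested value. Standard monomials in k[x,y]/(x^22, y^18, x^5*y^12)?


k[x,y]/I, I = (x^22, y^18, x^5*y^12)
Rect: 22x18=396. Corner: (22-5)x(18-12)=102.
dim = 396-102 = 294


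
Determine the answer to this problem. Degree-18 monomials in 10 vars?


C(d+n-1,n-1)=C(27,9)=4686825


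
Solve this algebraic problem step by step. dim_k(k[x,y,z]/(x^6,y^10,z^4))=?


Basis: x^iy^jz^k, i<6,j<10,k<4
6*10*4=240


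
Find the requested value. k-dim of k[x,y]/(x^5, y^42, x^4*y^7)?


k[x,y]/I, I = (x^5, y^42, x^4*y^7)
Rect: 5x42=210. Corner: (5-4)x(42-7)=35.
dim = 210-35 = 175


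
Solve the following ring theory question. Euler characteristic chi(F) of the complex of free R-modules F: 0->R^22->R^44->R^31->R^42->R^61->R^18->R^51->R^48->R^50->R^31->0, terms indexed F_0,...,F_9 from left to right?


chi = sum (-1)^i * rank:
(-1)^0*22=22
(-1)^1*44=-44
(-1)^2*31=31
(-1)^3*42=-42
(-1)^4*61=61
(-1)^5*18=-18
(-1)^6*51=51
(-1)^7*48=-48
(-1)^8*50=50
(-1)^9*31=-31
chi=32


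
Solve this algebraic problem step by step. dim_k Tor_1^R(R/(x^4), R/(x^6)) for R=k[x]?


Tor_1(R/I,R/J)=(I cap J)/IJ=(x^6)/(x^10)
dim=10-6=min(4,6)=4


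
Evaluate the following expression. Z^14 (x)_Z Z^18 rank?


rank(M(x)N) = rank(M)*rank(N)
14*18 = 252


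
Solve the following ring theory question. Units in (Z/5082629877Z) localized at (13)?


Local ring = Z/62748517Z.
phi(62748517) = 13^6*(13-1) = 57921708


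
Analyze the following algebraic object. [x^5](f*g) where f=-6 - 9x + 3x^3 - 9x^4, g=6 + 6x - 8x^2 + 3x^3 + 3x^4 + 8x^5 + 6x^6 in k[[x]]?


[x^5] = sum a_i*b_j, i+j=5
  -6*8=-48
  -9*3=-27
  3*-8=-24
  -9*6=-54
Sum=-153


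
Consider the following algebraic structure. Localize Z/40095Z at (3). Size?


3-primary part: 40095=3^6*55
Size=3^6=729


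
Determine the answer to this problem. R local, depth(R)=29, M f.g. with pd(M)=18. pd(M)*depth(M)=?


pd+depth=29
depth=29-18=11
pd*depth=18*11=198


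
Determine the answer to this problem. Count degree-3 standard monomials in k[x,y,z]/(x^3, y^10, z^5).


Need i<3, j<10, k<5 with i+j+k=3.
For each i, j ranges over max(0,3-i-4)..min(9,3-i):
  i=0: j in [0,3] -> 4
  i=1: j in [0,2] -> 3
  i=2: j in [0,1] -> 2
H(3) = 4+3+2 = 9


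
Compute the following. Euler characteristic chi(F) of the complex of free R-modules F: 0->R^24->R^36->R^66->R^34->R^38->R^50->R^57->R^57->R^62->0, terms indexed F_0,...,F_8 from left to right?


chi = sum (-1)^i * rank:
(-1)^0*24=24
(-1)^1*36=-36
(-1)^2*66=66
(-1)^3*34=-34
(-1)^4*38=38
(-1)^5*50=-50
(-1)^6*57=57
(-1)^7*57=-57
(-1)^8*62=62
chi=70


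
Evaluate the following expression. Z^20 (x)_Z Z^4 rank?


rank(M(x)N) = rank(M)*rank(N)
20*4 = 80


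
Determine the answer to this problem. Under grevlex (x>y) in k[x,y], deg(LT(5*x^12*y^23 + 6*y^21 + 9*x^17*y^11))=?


LT: 5*x^12*y^23
deg_x=12, deg_y=23
Total=12+23=35


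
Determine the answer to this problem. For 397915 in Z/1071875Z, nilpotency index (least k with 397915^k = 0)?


397915^k mod 1071875:
k=1: 397915
k=2: 44100
k=3: 385875
k=4: 428750
k=5: 0
First zero at k = 5


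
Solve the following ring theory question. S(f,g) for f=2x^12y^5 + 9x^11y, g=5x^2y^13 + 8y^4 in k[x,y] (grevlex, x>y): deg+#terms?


LT(f)=2x^12y^5, LT(g)=5x^2y^13
lcm(LM)=x^12y^13
S(f,g) (scaled by 10 to clear denominators) = 5y^8*f - 2x^10*g = 45x^11y^9 - 16x^10y^4
2 terms, deg 20.
20+2=22


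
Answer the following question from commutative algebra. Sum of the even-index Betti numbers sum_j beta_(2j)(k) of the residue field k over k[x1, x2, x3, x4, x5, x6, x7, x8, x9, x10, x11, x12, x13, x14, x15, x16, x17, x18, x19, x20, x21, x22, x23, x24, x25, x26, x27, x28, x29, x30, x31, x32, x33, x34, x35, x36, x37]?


Koszul resolution: beta_i(k)=C(n,i), n=37
sum_even C(37,i) = 2^(n-1) = 2^36 = 68719476736


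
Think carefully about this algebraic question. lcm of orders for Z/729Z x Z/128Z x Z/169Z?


Exponent = lcm of the cyclic orders; pairwise coprime => product.
3^6*2^7*13^2=729*128*169=15769728


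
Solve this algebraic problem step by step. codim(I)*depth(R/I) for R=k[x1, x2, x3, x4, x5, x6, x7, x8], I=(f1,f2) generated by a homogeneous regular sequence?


codim=2, depth=dim(R/I)=8-2=6
Product=2*6=12


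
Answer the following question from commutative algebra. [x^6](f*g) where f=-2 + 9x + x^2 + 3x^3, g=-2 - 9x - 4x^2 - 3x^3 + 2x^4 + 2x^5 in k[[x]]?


[x^6] = sum a_i*b_j, i+j=6
  9*2=18
  1*2=2
  3*-3=-9
Sum=11


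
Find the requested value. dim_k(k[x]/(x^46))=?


Basis: 1,x,...,x^45
dim=46


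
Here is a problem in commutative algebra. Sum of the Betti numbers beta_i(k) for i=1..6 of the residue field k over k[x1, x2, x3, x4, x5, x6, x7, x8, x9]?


Koszul resolution: beta_i(k)=C(n,i), n=9
C(9,1)=9, C(9,2)=36, C(9,3)=84, C(9,4)=126, C(9,5)=126, C(9,6)=84
Sum=465


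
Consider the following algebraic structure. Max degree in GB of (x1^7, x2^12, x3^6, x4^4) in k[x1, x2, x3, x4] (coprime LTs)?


Pure powers, coprime LTs => already GB.
Degrees: 7, 12, 6, 4
Max=12


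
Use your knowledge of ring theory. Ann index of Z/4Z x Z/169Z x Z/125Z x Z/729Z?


Exponent = lcm of the cyclic orders; pairwise coprime => product.
2^2*13^2*5^3*3^6=4*169*125*729=61600500


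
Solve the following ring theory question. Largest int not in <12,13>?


gcd(12,13)=1 => F=ab-a-b=12*13-12-13=156-25=131


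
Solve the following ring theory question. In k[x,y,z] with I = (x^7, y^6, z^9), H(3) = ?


Need i<7, j<6, k<9 with i+j+k=3.
For each i, j ranges over max(0,3-i-8)..min(5,3-i):
  i=0: j in [0,3] -> 4
  i=1: j in [0,2] -> 3
  i=2: j in [0,1] -> 2
  i=3: j in [0,0] -> 1
H(3) = 4+3+2+1 = 10


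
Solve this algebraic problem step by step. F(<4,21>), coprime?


gcd(4,21)=1 => F=ab-a-b=4*21-4-21=84-25=59


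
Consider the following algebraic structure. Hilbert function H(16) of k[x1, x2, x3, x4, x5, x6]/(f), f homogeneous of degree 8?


C(21,5)-C(13,5)=20349-1287=19062


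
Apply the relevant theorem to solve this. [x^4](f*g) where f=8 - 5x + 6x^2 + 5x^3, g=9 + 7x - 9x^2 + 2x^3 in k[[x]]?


[x^4] = sum a_i*b_j, i+j=4
  -5*2=-10
  6*-9=-54
  5*7=35
Sum=-29


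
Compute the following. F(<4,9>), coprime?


gcd(4,9)=1 => F=ab-a-b=4*9-4-9=36-13=23


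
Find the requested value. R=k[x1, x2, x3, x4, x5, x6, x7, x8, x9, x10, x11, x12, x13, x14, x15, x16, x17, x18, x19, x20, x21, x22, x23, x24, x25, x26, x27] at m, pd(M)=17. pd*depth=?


pd+depth=27
depth=27-17=10
pd*depth=17*10=170


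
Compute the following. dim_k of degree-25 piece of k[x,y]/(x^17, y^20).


k[x,y], I = (x^17, y^20), d = 25
Need i < 17 and d-i < 20.
Range: 6 <= i <= 16.
H(25) = 11


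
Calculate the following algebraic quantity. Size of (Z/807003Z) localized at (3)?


3-primary part: 807003=3^9*41
Size=3^9=19683


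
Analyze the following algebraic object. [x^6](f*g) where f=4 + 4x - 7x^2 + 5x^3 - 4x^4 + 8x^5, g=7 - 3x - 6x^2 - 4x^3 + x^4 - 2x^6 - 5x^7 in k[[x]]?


[x^6] = sum a_i*b_j, i+j=6
  4*-2=-8
  -7*1=-7
  5*-4=-20
  -4*-6=24
  8*-3=-24
Sum=-35


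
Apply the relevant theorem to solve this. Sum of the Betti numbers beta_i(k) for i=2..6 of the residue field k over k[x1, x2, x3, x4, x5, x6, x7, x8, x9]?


Koszul resolution: beta_i(k)=C(n,i), n=9
C(9,2)=36, C(9,3)=84, C(9,4)=126, C(9,5)=126, C(9,6)=84
Sum=456


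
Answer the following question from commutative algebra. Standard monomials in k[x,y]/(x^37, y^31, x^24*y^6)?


k[x,y]/I, I = (x^37, y^31, x^24*y^6)
Rect: 37x31=1147. Corner: (37-24)x(31-6)=325.
dim = 1147-325 = 822


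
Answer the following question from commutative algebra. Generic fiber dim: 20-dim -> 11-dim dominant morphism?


dim(fiber)=dim(X)-dim(Y)=20-11=9


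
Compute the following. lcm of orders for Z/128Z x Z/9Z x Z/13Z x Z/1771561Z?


Exponent = lcm of the cyclic orders; pairwise coprime => product.
2^7*3^2*13^1*11^6=128*9*13*1771561=26530897536


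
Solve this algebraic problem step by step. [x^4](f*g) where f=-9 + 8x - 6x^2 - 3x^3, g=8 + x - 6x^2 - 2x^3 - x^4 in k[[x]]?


[x^4] = sum a_i*b_j, i+j=4
  -9*-1=9
  8*-2=-16
  -6*-6=36
  -3*1=-3
Sum=26


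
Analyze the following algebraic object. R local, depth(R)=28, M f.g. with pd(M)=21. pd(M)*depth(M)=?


pd+depth=28
depth=28-21=7
pd*depth=21*7=147


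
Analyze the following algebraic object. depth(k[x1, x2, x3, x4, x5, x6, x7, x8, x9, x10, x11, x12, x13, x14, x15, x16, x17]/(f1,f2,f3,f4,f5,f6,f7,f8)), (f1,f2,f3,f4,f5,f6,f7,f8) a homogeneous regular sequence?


depth(R)=17
depth(R/I)=17-8=9


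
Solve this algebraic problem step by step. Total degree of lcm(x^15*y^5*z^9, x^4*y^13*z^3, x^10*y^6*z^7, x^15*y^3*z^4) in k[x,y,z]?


lcm = componentwise max:
x: max(15,4,10,15)=15
y: max(5,13,6,3)=13
z: max(9,3,7,4)=9
Total=15+13+9=37


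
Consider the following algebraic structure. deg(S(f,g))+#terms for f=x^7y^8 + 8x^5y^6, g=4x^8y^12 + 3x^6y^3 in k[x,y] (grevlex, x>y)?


LT(f)=x^7y^8, LT(g)=4x^8y^12
lcm(LM)=x^8y^12
S(f,g) (scaled by 4 to clear denominators) = 4xy^4*f - 1*g = 32x^6y^10 - 3x^6y^3
2 terms, deg 16.
16+2=18


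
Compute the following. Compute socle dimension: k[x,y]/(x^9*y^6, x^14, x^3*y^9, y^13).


Socle = ann(m) = span of standard monomials u with x*u, y*u in I (staircase corners).
Minimal generators: x^14, x^9*y^6, x^3*y^9, y^13
Corners: x^2y^12, x^8y^8, x^13y^5
Socle dim=3


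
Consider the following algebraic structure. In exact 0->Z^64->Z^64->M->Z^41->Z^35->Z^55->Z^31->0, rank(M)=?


Alt sum=0:
(-1)^0*64 + (-1)^1*64 + (-1)^2*? + (-1)^3*41 + (-1)^4*35 + (-1)^5*55 + (-1)^6*31=0
rank(M)=30


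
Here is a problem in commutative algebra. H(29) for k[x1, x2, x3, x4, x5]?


C(d+n-1,n-1)=C(33,4)=40920


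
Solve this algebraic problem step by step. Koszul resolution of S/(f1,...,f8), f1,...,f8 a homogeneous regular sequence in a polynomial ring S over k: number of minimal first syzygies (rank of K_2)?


Regular sequence => Koszul complex is the minimal free resolution.
Syz_1 minimally generated by Koszul relations f_i*e_j - f_j*e_i (i<j): mu(Syz_1) = beta_2 = C(m,2) = m(m-1)/2
m=8
8*7/2 = 28


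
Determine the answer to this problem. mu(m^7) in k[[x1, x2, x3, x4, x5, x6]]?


C(n+d-1,d)=C(12,7)=792


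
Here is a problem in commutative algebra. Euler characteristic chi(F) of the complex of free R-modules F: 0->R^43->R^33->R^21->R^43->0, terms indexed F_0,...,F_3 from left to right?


chi = sum (-1)^i * rank:
(-1)^0*43=43
(-1)^1*33=-33
(-1)^2*21=21
(-1)^3*43=-43
chi=-12


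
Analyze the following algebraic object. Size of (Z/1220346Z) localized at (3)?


3-primary part: 1220346=3^9*62
Size=3^9=19683


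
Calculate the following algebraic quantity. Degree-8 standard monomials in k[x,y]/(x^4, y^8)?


k[x,y], I = (x^4, y^8), d = 8
Need i < 4 and d-i < 8.
Range: 1 <= i <= 3.
H(8) = 3


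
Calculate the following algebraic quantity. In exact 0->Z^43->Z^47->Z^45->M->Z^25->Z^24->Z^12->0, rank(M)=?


Alt sum=0:
(-1)^0*43 + (-1)^1*47 + (-1)^2*45 + (-1)^3*? + (-1)^4*25 + (-1)^5*24 + (-1)^6*12=0
rank(M)=54


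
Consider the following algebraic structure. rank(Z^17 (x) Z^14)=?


rank(M(x)N) = rank(M)*rank(N)
17*14 = 238


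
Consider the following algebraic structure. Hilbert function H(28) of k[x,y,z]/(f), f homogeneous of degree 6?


C(30,2)-C(24,2)=435-276=159


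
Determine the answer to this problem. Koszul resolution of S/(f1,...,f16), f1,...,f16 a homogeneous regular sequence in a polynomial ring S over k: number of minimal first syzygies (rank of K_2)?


Regular sequence => Koszul complex is the minimal free resolution.
Syz_1 minimally generated by Koszul relations f_i*e_j - f_j*e_i (i<j): mu(Syz_1) = beta_2 = C(m,2) = m(m-1)/2
m=16
16*15/2 = 120


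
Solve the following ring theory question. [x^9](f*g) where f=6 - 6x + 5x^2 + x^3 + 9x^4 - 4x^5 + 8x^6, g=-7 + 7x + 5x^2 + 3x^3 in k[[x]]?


[x^9] = sum a_i*b_j, i+j=9
  8*3=24
Sum=24


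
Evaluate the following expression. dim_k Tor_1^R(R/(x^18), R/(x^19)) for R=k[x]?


Tor_1(R/I,R/J)=(I cap J)/IJ=(x^19)/(x^37)
dim=37-19=min(18,19)=18


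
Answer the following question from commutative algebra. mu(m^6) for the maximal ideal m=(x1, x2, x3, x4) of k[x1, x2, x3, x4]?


Graded Nakayama: mu(m^d) = dim_k (m^d/m^(d+1)) = #degree-6 monomials in 4 vars
C(n+d-1,d)=C(9,6)=84


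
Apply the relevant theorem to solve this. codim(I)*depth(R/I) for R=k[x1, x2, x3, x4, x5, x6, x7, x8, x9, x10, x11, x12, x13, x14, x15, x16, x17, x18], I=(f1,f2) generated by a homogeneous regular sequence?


codim=2, depth=dim(R/I)=18-2=16
Product=2*16=32


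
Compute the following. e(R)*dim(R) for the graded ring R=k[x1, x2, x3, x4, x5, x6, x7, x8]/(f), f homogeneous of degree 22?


e(R)=deg(f)=22, dim(R)=8-1=7
e*dim=22*7=154


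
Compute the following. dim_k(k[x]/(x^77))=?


Basis: 1,x,...,x^76
dim=77


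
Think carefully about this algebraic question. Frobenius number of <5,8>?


gcd(5,8)=1 => F=ab-a-b=5*8-5-8=40-13=27


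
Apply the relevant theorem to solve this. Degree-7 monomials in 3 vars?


C(d+n-1,n-1)=C(9,2)=36


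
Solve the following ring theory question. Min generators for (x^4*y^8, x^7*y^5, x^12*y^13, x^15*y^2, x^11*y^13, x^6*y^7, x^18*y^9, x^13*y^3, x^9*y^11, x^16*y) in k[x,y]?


Remove redundant (divisible by others).
x^9*y^11 redundant.
x^11*y^13 redundant.
x^12*y^13 redundant.
x^18*y^9 redundant.
Min: x^16*y, x^15*y^2, x^13*y^3, x^7*y^5, x^6*y^7, x^4*y^8
Count=6


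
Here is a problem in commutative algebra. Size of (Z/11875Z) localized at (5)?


5-primary part: 11875=5^4*19
Size=5^4=625


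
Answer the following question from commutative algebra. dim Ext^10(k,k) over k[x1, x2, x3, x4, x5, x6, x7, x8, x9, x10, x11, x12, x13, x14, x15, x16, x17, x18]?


C(n,i)=C(18,10)=43758


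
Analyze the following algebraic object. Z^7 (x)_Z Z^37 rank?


rank(M(x)N) = rank(M)*rank(N)
7*37 = 259


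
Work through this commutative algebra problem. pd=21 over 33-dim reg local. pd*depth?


pd+depth=33
depth=33-21=12
pd*depth=21*12=252


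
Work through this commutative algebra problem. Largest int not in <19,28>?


gcd(19,28)=1 => F=ab-a-b=19*28-19-28=532-47=485


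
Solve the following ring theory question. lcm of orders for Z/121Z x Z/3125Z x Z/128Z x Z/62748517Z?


Exponent = lcm of the cyclic orders; pairwise coprime => product.
11^2*5^5*2^7*13^7=121*3125*128*62748517=3037028222800000


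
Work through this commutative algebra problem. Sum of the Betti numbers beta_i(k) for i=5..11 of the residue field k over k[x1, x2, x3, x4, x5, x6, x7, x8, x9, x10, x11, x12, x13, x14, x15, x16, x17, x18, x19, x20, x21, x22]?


Koszul resolution: beta_i(k)=C(n,i), n=22
C(22,5)=26334, C(22,6)=74613, C(22,7)=170544, C(22,8)=319770, C(22,9)=497420, C(22,10)=646646, C(22,11)=705432
Sum=2440759


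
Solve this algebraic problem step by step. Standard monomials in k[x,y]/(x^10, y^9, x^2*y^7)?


k[x,y]/I, I = (x^10, y^9, x^2*y^7)
Rect: 10x9=90. Corner: (10-2)x(9-7)=16.
dim = 90-16 = 74


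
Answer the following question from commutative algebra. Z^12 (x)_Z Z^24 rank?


rank(M(x)N) = rank(M)*rank(N)
12*24 = 288


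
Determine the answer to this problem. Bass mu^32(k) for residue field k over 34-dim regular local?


C(n,i)=C(34,32)=561


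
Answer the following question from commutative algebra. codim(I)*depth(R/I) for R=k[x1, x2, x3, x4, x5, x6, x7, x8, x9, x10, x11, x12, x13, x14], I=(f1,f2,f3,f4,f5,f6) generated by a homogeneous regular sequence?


codim=6, depth=dim(R/I)=14-6=8
Product=6*8=48


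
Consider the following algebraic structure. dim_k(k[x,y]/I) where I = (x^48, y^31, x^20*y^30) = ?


k[x,y]/I, I = (x^48, y^31, x^20*y^30)
Rect: 48x31=1488. Corner: (48-20)x(31-30)=28.
dim = 1488-28 = 1460


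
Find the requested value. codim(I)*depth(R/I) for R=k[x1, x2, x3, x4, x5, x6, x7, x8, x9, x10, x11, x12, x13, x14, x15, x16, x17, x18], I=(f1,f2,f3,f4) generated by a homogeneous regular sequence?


codim=4, depth=dim(R/I)=18-4=14
Product=4*14=56


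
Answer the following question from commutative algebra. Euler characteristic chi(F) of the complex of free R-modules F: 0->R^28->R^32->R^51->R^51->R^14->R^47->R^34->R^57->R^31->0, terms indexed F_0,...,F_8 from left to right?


chi = sum (-1)^i * rank:
(-1)^0*28=28
(-1)^1*32=-32
(-1)^2*51=51
(-1)^3*51=-51
(-1)^4*14=14
(-1)^5*47=-47
(-1)^6*34=34
(-1)^7*57=-57
(-1)^8*31=31
chi=-29


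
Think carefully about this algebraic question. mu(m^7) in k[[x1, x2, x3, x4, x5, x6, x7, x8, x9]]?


C(n+d-1,d)=C(15,7)=6435


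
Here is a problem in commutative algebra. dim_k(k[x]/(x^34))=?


Basis: 1,x,...,x^33
dim=34


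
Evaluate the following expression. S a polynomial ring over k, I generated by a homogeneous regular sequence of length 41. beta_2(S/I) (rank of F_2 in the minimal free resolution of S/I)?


Regular sequence => Koszul complex is the minimal free resolution.
Syz_1 minimally generated by Koszul relations f_i*e_j - f_j*e_i (i<j): mu(Syz_1) = beta_2 = C(m,2) = m(m-1)/2
m=41
41*40/2 = 820


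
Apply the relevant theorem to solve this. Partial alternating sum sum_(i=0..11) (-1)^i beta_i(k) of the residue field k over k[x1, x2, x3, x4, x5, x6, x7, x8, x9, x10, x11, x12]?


Koszul resolution: beta_i(k)=C(n,i), n=12
sum_(i=0..p) (-1)^i C(n,i) = (-1)^p C(n-1,p)
(-1)^11*C(11,11) = (-1)^11*1 = -1


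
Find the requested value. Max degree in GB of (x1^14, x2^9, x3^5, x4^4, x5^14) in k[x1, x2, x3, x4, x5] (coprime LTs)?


Pure powers, coprime LTs => already GB.
Degrees: 14, 9, 5, 4, 14
Max=14


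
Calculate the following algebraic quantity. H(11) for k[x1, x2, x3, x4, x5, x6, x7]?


C(d+n-1,n-1)=C(17,6)=12376


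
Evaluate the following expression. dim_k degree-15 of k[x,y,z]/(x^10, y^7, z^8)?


Need i<10, j<7, k<8 with i+j+k=15.
For each i, j ranges over max(0,15-i-7)..min(6,15-i):
  i=0: j in [8,6] -> 0
  i=1: j in [7,6] -> 0
  i=2: j in [6,6] -> 1
  i=3: j in [5,6] -> 2
  i=4: j in [4,6] -> 3
  i=5: j in [3,6] -> 4
  i=6: j in [2,6] -> 5
  i=7: j in [1,6] -> 6
  i=8: j in [0,6] -> 7
  i=9: j in [0,6] -> 7
H(15) = 0+0+1+2+3+4+5+6+7+7 = 35


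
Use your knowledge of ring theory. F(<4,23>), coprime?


gcd(4,23)=1 => F=ab-a-b=4*23-4-23=92-27=65


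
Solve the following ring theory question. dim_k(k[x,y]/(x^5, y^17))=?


Basis: x^i*y^j, i<5, j<17
5*17=85


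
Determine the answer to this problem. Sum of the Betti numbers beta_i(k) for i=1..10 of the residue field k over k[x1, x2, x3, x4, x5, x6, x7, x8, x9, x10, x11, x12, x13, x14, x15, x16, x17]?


Koszul resolution: beta_i(k)=C(n,i), n=17
C(17,1)=17, C(17,2)=136, C(17,3)=680, C(17,4)=2380, C(17,5)=6188, C(17,6)=12376, C(17,7)=19448, C(17,8)=24310, C(17,9)=24310, C(17,10)=19448
Sum=109293


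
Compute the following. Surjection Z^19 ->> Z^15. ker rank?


rank(ker) = 19-15 = 4


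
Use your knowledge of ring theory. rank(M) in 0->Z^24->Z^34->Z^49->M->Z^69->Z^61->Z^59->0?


Alt sum=0:
(-1)^0*24 + (-1)^1*34 + (-1)^2*49 + (-1)^3*? + (-1)^4*69 + (-1)^5*61 + (-1)^6*59=0
rank(M)=106


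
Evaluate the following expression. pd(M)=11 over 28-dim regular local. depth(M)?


pd+depth=depth(R)=28
depth=28-11=17


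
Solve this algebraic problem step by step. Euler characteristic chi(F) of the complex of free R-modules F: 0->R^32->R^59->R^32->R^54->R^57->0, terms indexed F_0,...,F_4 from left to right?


chi = sum (-1)^i * rank:
(-1)^0*32=32
(-1)^1*59=-59
(-1)^2*32=32
(-1)^3*54=-54
(-1)^4*57=57
chi=8


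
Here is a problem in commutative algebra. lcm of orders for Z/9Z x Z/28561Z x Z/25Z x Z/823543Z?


Exponent = lcm of the cyclic orders; pairwise coprime => product.
3^2*13^4*5^2*7^7=9*28561*25*823543=5292272615175


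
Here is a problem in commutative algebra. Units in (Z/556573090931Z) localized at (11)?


Local ring = Z/19487171Z.
phi(19487171) = 11^6*(11-1) = 17715610


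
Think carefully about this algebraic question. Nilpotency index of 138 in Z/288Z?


138^k mod 288:
k=1: 138
k=2: 36
k=3: 72
k=4: 144
k=5: 0
First zero at k = 5


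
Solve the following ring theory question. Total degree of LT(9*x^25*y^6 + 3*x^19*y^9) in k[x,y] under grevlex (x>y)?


LT: 9*x^25*y^6
deg_x=25, deg_y=6
Total=25+6=31


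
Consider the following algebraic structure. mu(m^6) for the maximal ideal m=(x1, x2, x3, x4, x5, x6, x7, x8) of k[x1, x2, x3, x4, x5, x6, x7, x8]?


Graded Nakayama: mu(m^d) = dim_k (m^d/m^(d+1)) = #degree-6 monomials in 8 vars
C(n+d-1,d)=C(13,6)=1716


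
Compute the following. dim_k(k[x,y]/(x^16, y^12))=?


Basis: x^i*y^j, i<16, j<12
16*12=192


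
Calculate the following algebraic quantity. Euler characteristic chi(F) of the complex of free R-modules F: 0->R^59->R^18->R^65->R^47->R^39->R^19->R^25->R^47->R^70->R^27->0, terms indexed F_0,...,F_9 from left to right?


chi = sum (-1)^i * rank:
(-1)^0*59=59
(-1)^1*18=-18
(-1)^2*65=65
(-1)^3*47=-47
(-1)^4*39=39
(-1)^5*19=-19
(-1)^6*25=25
(-1)^7*47=-47
(-1)^8*70=70
(-1)^9*27=-27
chi=100


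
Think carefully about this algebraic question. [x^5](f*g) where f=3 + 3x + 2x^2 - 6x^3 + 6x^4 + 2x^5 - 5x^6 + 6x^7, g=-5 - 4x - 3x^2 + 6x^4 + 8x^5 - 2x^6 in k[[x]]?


[x^5] = sum a_i*b_j, i+j=5
  3*8=24
  3*6=18
  -6*-3=18
  6*-4=-24
  2*-5=-10
Sum=26


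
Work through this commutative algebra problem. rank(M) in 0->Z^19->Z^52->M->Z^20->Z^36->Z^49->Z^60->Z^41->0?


Alt sum=0:
(-1)^0*19 + (-1)^1*52 + (-1)^2*? + (-1)^3*20 + (-1)^4*36 + (-1)^5*49 + (-1)^6*60 + (-1)^7*41=0
rank(M)=47


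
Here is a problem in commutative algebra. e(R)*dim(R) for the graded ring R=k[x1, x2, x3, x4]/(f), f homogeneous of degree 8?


e(R)=deg(f)=8, dim(R)=4-1=3
e*dim=8*3=24


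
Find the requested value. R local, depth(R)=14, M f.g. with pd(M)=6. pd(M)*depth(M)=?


pd+depth=14
depth=14-6=8
pd*depth=6*8=48


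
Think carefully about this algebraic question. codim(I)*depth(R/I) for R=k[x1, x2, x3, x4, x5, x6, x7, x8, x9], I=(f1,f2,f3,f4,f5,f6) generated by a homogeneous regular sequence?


codim=6, depth=dim(R/I)=9-6=3
Product=6*3=18


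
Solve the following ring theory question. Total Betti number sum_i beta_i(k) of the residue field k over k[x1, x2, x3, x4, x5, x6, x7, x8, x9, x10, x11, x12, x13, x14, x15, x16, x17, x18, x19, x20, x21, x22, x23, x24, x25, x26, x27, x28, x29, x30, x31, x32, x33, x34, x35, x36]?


Koszul resolution: beta_i(k)=C(n,i), n=36
sum_i C(36,i) = 2^36 = 68719476736


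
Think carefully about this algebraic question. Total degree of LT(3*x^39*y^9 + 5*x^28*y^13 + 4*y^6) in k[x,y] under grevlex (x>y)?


LT: 3*x^39*y^9
deg_x=39, deg_y=9
Total=39+9=48


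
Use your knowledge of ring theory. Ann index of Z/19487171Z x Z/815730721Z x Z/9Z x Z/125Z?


Exponent = lcm of the cyclic orders; pairwise coprime => product.
11^7*13^8*3^2*5^3=19487171*815730721*9*125=17883319556340327375


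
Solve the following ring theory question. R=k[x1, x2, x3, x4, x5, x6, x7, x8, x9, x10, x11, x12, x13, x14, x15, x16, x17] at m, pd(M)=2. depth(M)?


pd+depth=depth(R)=17
depth=17-2=15


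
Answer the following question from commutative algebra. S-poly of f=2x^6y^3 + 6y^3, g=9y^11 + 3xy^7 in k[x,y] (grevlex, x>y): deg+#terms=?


LT(f)=2x^6y^3, LT(g)=9y^11
lcm(LM)=x^6y^11
S(f,g) (scaled by 18 to clear denominators) = 9y^8*f - 2x^6*g = -6x^7y^7 + 54y^11
2 terms, deg 14.
14+2=16


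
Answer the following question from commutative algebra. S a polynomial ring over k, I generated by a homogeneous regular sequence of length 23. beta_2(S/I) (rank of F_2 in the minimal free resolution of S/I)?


Regular sequence => Koszul complex is the minimal free resolution.
Syz_1 minimally generated by Koszul relations f_i*e_j - f_j*e_i (i<j): mu(Syz_1) = beta_2 = C(m,2) = m(m-1)/2
m=23
23*22/2 = 253


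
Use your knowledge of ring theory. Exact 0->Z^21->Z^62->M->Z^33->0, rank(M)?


Alt sum=0:
(-1)^0*21 + (-1)^1*62 + (-1)^2*? + (-1)^3*33=0
rank(M)=74


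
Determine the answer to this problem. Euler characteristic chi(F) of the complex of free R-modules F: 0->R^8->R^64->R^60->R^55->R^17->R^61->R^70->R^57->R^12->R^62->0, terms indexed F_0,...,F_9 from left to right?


chi = sum (-1)^i * rank:
(-1)^0*8=8
(-1)^1*64=-64
(-1)^2*60=60
(-1)^3*55=-55
(-1)^4*17=17
(-1)^5*61=-61
(-1)^6*70=70
(-1)^7*57=-57
(-1)^8*12=12
(-1)^9*62=-62
chi=-132


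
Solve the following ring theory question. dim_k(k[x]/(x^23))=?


Basis: 1,x,...,x^22
dim=23


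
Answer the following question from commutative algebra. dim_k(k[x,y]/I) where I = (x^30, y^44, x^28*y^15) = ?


k[x,y]/I, I = (x^30, y^44, x^28*y^15)
Rect: 30x44=1320. Corner: (30-28)x(44-15)=58.
dim = 1320-58 = 1262


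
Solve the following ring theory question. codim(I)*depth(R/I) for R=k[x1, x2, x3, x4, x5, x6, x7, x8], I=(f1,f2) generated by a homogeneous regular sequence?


codim=2, depth=dim(R/I)=8-2=6
Product=2*6=12


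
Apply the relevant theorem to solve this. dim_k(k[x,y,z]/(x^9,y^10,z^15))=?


Basis: x^iy^jz^k, i<9,j<10,k<15
9*10*15=1350


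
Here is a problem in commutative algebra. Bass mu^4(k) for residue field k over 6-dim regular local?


C(n,i)=C(6,4)=15


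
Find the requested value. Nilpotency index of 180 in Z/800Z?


180^k mod 800:
k=1: 180
k=2: 400
k=3: 0
First zero at k = 3


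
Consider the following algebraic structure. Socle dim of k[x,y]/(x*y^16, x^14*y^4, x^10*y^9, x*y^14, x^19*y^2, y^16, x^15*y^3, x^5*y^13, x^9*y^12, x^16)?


Socle = ann(m) = span of standard monomials u with x*u, y*u in I (staircase corners).
Redundant generators: x^19*y^2, x*y^16
Minimal generators: x^16, x^15*y^3, x^14*y^4, x^10*y^9, x^9*y^12, x^5*y^13, x*y^14, y^16
Corners: y^15, x^4y^13, x^8y^12, x^9y^11, x^13y^8, x^14y^3, x^15y^2
Socle dim=7


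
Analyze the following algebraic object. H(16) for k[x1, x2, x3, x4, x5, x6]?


C(d+n-1,n-1)=C(21,5)=20349


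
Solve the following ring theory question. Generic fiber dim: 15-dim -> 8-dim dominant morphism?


dim(fiber)=dim(X)-dim(Y)=15-8=7


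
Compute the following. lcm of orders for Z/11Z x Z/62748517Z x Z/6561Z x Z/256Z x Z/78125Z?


Exponent = lcm of the cyclic orders; pairwise coprime => product.
11^1*13^7*3^8*2^8*5^7=11*62748517*6561*256*78125=90572464408140000000


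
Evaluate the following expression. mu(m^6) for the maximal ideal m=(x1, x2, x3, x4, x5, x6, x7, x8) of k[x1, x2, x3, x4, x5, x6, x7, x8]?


Graded Nakayama: mu(m^d) = dim_k (m^d/m^(d+1)) = #degree-6 monomials in 8 vars
C(n+d-1,d)=C(13,6)=1716


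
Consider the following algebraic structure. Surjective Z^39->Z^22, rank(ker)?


rank(ker) = 39-22 = 17


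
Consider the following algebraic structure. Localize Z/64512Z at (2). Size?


2-primary part: 64512=2^10*63
Size=2^10=1024


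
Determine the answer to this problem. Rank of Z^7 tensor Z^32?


rank(M(x)N) = rank(M)*rank(N)
7*32 = 224


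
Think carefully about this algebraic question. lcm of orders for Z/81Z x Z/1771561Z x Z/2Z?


Exponent = lcm of the cyclic orders; pairwise coprime => product.
3^4*11^6*2^1=81*1771561*2=286992882


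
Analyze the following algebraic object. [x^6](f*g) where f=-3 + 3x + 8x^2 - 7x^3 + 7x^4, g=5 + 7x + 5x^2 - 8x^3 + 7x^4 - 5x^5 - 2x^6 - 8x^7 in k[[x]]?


[x^6] = sum a_i*b_j, i+j=6
  -3*-2=6
  3*-5=-15
  8*7=56
  -7*-8=56
  7*5=35
Sum=138


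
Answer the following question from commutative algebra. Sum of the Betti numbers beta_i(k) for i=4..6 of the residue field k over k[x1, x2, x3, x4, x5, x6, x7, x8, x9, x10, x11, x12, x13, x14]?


Koszul resolution: beta_i(k)=C(n,i), n=14
C(14,4)=1001, C(14,5)=2002, C(14,6)=3003
Sum=6006


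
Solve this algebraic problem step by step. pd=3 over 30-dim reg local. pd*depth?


pd+depth=30
depth=30-3=27
pd*depth=3*27=81


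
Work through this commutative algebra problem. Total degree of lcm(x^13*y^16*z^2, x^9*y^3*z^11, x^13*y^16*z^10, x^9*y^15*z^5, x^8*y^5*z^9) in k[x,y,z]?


lcm = componentwise max:
x: max(13,9,13,9,8)=13
y: max(16,3,16,15,5)=16
z: max(2,11,10,5,9)=11
Total=13+16+11=40


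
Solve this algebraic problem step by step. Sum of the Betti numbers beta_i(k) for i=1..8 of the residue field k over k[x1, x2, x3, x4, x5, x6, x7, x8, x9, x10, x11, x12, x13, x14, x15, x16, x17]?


Koszul resolution: beta_i(k)=C(n,i), n=17
C(17,1)=17, C(17,2)=136, C(17,3)=680, C(17,4)=2380, C(17,5)=6188, C(17,6)=12376, C(17,7)=19448, C(17,8)=24310
Sum=65535


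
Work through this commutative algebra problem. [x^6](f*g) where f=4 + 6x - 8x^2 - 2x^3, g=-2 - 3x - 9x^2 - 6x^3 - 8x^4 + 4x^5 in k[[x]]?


[x^6] = sum a_i*b_j, i+j=6
  6*4=24
  -8*-8=64
  -2*-6=12
Sum=100


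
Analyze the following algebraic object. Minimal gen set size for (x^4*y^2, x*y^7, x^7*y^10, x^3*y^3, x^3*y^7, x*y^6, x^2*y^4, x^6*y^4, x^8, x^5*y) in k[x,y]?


Remove redundant (divisible by others).
x*y^7 redundant.
x^7*y^10 redundant.
x^6*y^4 redundant.
x^3*y^7 redundant.
Min: x^8, x^5*y, x^4*y^2, x^3*y^3, x^2*y^4, x*y^6
Count=6


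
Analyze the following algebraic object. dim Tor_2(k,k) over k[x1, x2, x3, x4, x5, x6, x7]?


Koszul: C(n,i)=C(7,2)=21


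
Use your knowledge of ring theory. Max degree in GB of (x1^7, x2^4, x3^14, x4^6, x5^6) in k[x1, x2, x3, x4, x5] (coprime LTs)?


Pure powers, coprime LTs => already GB.
Degrees: 7, 4, 14, 6, 6
Max=14


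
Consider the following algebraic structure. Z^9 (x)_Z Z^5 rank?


rank(M(x)N) = rank(M)*rank(N)
9*5 = 45


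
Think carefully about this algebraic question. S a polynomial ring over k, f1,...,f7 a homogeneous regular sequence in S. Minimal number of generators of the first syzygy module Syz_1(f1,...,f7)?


Regular sequence => Koszul complex is the minimal free resolution.
Syz_1 minimally generated by Koszul relations f_i*e_j - f_j*e_i (i<j): mu(Syz_1) = beta_2 = C(m,2) = m(m-1)/2
m=7
7*6/2 = 21


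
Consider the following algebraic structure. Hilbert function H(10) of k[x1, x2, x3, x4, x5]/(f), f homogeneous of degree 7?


C(14,4)-C(7,4)=1001-35=966


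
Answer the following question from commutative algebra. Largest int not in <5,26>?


gcd(5,26)=1 => F=ab-a-b=5*26-5-26=130-31=99


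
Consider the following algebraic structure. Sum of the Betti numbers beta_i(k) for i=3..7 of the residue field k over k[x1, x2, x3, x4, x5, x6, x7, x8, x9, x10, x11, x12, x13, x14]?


Koszul resolution: beta_i(k)=C(n,i), n=14
C(14,3)=364, C(14,4)=1001, C(14,5)=2002, C(14,6)=3003, C(14,7)=3432
Sum=9802


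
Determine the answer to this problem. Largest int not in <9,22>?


gcd(9,22)=1 => F=ab-a-b=9*22-9-22=198-31=167


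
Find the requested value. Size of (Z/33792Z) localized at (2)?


2-primary part: 33792=2^10*33
Size=2^10=1024


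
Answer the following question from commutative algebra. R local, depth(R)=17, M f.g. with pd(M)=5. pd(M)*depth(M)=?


pd+depth=17
depth=17-5=12
pd*depth=5*12=60


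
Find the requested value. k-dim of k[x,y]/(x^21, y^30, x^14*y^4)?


k[x,y]/I, I = (x^21, y^30, x^14*y^4)
Rect: 21x30=630. Corner: (21-14)x(30-4)=182.
dim = 630-182 = 448


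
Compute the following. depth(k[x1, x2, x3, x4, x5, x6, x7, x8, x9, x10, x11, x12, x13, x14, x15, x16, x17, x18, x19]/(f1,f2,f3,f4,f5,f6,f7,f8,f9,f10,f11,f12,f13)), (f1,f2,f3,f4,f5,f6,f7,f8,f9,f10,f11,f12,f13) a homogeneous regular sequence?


depth(R)=19
depth(R/I)=19-13=6


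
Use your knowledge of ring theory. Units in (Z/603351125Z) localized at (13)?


Local ring = Z/4826809Z.
phi(4826809) = 13^5*(13-1) = 4455516


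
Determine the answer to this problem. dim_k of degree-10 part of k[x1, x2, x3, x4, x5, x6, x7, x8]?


C(d+n-1,n-1)=C(17,7)=19448


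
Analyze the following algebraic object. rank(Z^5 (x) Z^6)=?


rank(M(x)N) = rank(M)*rank(N)
5*6 = 30


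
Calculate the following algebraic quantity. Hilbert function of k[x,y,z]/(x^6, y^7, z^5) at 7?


Need i<6, j<7, k<5 with i+j+k=7.
For each i, j ranges over max(0,7-i-4)..min(6,7-i):
  i=0: j in [3,6] -> 4
  i=1: j in [2,6] -> 5
  i=2: j in [1,5] -> 5
  i=3: j in [0,4] -> 5
  i=4: j in [0,3] -> 4
  i=5: j in [0,2] -> 3
H(7) = 4+5+5+5+4+3 = 26
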